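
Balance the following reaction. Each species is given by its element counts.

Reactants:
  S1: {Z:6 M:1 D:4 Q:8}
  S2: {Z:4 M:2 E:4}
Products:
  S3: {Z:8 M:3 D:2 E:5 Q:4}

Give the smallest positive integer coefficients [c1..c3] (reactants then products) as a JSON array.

Z: 2·6+5·4 = 32 | 4·8 = 32
M: 2·1+5·2 = 12 | 4·3 = 12
D: 2·4+5·0 = 8 | 4·2 = 8
E: 2·0+5·4 = 20 | 4·5 = 20
Q: 2·8+5·0 = 16 | 4·4 = 16
gcd(2,5,4) = 1

Coefficients: [2, 5, 4]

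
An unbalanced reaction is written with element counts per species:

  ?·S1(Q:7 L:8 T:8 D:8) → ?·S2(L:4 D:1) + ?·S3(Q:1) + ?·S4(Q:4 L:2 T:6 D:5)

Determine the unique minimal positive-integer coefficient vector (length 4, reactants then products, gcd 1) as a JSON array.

Coefficients: [3, 4, 5, 4]

Q: 3·7 = 21 | 4·0+5·1+4·4 = 21
L: 3·8 = 24 | 4·4+5·0+4·2 = 24
T: 3·8 = 24 | 4·0+5·0+4·6 = 24
D: 3·8 = 24 | 4·1+5·0+4·5 = 24
gcd(3,4,5,4) = 1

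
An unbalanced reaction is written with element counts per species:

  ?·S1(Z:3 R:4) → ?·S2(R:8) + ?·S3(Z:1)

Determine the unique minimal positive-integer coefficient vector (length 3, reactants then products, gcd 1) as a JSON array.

Coefficients: [2, 1, 6]

Z: 2·3 = 6 | 1·0+6·1 = 6
R: 2·4 = 8 | 1·8+6·0 = 8
gcd(2,1,6) = 1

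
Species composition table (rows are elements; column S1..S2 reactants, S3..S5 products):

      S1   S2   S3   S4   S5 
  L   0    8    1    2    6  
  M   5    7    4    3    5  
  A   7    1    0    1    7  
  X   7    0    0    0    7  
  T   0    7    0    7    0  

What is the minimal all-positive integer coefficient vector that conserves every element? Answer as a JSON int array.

Coefficients: [5, 6, 6, 6, 5]

L: 5·0+6·8 = 48 | 6·1+6·2+5·6 = 48
M: 5·5+6·7 = 67 | 6·4+6·3+5·5 = 67
A: 5·7+6·1 = 41 | 6·0+6·1+5·7 = 41
X: 5·7+6·0 = 35 | 6·0+6·0+5·7 = 35
T: 5·0+6·7 = 42 | 6·0+6·7+5·0 = 42
gcd(5,6,6,6,5) = 1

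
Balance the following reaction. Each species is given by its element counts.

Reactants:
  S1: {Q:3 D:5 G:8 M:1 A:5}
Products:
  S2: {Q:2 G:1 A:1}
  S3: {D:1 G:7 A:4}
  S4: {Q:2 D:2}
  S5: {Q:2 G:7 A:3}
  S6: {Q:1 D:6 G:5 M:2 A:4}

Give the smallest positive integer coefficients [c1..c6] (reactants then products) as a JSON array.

Q: 4·3 = 12 | 1·2+2·0+3·2+1·2+2·1 = 12
D: 4·5 = 20 | 1·0+2·1+3·2+1·0+2·6 = 20
G: 4·8 = 32 | 1·1+2·7+3·0+1·7+2·5 = 32
M: 4·1 = 4 | 1·0+2·0+3·0+1·0+2·2 = 4
A: 4·5 = 20 | 1·1+2·4+3·0+1·3+2·4 = 20
gcd(4,1,2,3,1,2) = 1

Coefficients: [4, 1, 2, 3, 1, 2]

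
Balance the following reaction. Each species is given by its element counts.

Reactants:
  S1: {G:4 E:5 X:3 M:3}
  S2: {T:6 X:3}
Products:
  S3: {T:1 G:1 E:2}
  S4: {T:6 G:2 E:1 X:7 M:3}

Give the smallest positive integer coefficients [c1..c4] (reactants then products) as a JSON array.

Coefficients: [3, 4, 6, 3]

T: 3·0+4·6 = 24 | 6·1+3·6 = 24
G: 3·4+4·0 = 12 | 6·1+3·2 = 12
E: 3·5+4·0 = 15 | 6·2+3·1 = 15
X: 3·3+4·3 = 21 | 6·0+3·7 = 21
M: 3·3+4·0 = 9 | 6·0+3·3 = 9
gcd(3,4,6,3) = 1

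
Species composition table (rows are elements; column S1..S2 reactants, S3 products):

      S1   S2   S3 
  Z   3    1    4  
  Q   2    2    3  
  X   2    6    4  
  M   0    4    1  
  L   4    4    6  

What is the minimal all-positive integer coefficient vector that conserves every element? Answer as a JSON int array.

Z: 5·3+1·1 = 16 | 4·4 = 16
Q: 5·2+1·2 = 12 | 4·3 = 12
X: 5·2+1·6 = 16 | 4·4 = 16
M: 5·0+1·4 = 4 | 4·1 = 4
L: 5·4+1·4 = 24 | 4·6 = 24
gcd(5,1,4) = 1

Coefficients: [5, 1, 4]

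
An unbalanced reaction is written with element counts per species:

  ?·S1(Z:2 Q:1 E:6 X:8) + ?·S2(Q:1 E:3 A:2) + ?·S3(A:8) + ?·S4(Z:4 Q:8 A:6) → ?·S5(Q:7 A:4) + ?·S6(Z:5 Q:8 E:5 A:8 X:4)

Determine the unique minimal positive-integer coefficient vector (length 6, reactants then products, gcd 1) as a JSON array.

Z: 3·2+4·0+1·0+6·4 = 30 | 1·0+6·5 = 30
Q: 3·1+4·1+1·0+6·8 = 55 | 1·7+6·8 = 55
E: 3·6+4·3+1·0+6·0 = 30 | 1·0+6·5 = 30
A: 3·0+4·2+1·8+6·6 = 52 | 1·4+6·8 = 52
X: 3·8+4·0+1·0+6·0 = 24 | 1·0+6·4 = 24
gcd(3,4,1,6,1,6) = 1

Coefficients: [3, 4, 1, 6, 1, 6]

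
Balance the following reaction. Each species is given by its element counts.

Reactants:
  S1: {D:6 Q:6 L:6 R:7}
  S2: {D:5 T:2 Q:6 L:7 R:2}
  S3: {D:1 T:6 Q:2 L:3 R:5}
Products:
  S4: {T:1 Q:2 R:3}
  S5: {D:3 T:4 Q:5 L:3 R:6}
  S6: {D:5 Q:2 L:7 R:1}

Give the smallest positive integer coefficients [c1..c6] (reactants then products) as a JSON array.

Coefficients: [4, 2, 3, 6, 4, 5]

D: 4·6+2·5+3·1 = 37 | 6·0+4·3+5·5 = 37
T: 4·0+2·2+3·6 = 22 | 6·1+4·4+5·0 = 22
Q: 4·6+2·6+3·2 = 42 | 6·2+4·5+5·2 = 42
L: 4·6+2·7+3·3 = 47 | 6·0+4·3+5·7 = 47
R: 4·7+2·2+3·5 = 47 | 6·3+4·6+5·1 = 47
gcd(4,2,3,6,4,5) = 1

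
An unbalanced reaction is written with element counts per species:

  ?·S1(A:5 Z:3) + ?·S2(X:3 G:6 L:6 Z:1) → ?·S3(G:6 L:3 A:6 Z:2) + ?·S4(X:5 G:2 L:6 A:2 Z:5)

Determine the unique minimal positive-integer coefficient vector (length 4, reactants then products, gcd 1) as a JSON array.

X: 6·0+5·3 = 15 | 4·0+3·5 = 15
G: 6·0+5·6 = 30 | 4·6+3·2 = 30
L: 6·0+5·6 = 30 | 4·3+3·6 = 30
A: 6·5+5·0 = 30 | 4·6+3·2 = 30
Z: 6·3+5·1 = 23 | 4·2+3·5 = 23
gcd(6,5,4,3) = 1

Coefficients: [6, 5, 4, 3]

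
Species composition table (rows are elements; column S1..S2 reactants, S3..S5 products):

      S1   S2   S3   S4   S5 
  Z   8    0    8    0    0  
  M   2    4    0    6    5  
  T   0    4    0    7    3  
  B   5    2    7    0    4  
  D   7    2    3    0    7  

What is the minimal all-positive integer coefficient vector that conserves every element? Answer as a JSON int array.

Z: 1·8+5·0 = 8 | 1·8+2·0+2·0 = 8
M: 1·2+5·4 = 22 | 1·0+2·6+2·5 = 22
T: 1·0+5·4 = 20 | 1·0+2·7+2·3 = 20
B: 1·5+5·2 = 15 | 1·7+2·0+2·4 = 15
D: 1·7+5·2 = 17 | 1·3+2·0+2·7 = 17
gcd(1,5,1,2,2) = 1

Coefficients: [1, 5, 1, 2, 2]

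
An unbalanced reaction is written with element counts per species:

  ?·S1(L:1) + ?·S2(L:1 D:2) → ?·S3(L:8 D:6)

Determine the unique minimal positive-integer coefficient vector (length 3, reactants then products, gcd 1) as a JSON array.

L: 5·1+3·1 = 8 | 1·8 = 8
D: 5·0+3·2 = 6 | 1·6 = 6
gcd(5,3,1) = 1

Coefficients: [5, 3, 1]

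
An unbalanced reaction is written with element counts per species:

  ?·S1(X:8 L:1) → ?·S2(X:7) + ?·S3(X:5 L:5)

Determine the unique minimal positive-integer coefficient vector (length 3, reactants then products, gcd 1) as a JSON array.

Coefficients: [5, 5, 1]

X: 5·8 = 40 | 5·7+1·5 = 40
L: 5·1 = 5 | 5·0+1·5 = 5
gcd(5,5,1) = 1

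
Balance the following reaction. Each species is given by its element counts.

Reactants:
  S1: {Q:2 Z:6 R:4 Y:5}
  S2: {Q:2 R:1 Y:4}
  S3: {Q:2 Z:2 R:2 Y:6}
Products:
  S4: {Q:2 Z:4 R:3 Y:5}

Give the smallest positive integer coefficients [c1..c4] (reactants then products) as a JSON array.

Coefficients: [3, 1, 1, 5]

Q: 3·2+1·2+1·2 = 10 | 5·2 = 10
Z: 3·6+1·0+1·2 = 20 | 5·4 = 20
R: 3·4+1·1+1·2 = 15 | 5·3 = 15
Y: 3·5+1·4+1·6 = 25 | 5·5 = 25
gcd(3,1,1,5) = 1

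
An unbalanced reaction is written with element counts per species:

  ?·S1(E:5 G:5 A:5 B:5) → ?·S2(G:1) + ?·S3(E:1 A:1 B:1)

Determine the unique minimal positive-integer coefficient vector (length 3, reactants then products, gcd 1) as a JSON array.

Coefficients: [1, 5, 5]

E: 1·5 = 5 | 5·0+5·1 = 5
G: 1·5 = 5 | 5·1+5·0 = 5
A: 1·5 = 5 | 5·0+5·1 = 5
B: 1·5 = 5 | 5·0+5·1 = 5
gcd(1,5,5) = 1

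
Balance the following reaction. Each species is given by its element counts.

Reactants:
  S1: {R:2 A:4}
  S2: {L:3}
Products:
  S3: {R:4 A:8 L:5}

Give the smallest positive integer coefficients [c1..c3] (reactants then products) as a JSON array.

R: 6·2+5·0 = 12 | 3·4 = 12
A: 6·4+5·0 = 24 | 3·8 = 24
L: 6·0+5·3 = 15 | 3·5 = 15
gcd(6,5,3) = 1

Coefficients: [6, 5, 3]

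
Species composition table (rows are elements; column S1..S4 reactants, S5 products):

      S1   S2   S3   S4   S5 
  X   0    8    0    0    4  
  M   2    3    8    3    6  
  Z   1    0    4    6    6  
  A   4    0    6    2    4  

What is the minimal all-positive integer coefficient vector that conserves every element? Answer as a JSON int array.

Coefficients: [2, 3, 1, 5, 6]

X: 2·0+3·8+1·0+5·0 = 24 | 6·4 = 24
M: 2·2+3·3+1·8+5·3 = 36 | 6·6 = 36
Z: 2·1+3·0+1·4+5·6 = 36 | 6·6 = 36
A: 2·4+3·0+1·6+5·2 = 24 | 6·4 = 24
gcd(2,3,1,5,6) = 1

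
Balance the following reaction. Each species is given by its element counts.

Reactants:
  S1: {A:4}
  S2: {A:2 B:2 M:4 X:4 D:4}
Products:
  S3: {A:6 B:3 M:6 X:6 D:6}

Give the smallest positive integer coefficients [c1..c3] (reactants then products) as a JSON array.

Coefficients: [3, 6, 4]

A: 3·4+6·2 = 24 | 4·6 = 24
B: 3·0+6·2 = 12 | 4·3 = 12
M: 3·0+6·4 = 24 | 4·6 = 24
X: 3·0+6·4 = 24 | 4·6 = 24
D: 3·0+6·4 = 24 | 4·6 = 24
gcd(3,6,4) = 1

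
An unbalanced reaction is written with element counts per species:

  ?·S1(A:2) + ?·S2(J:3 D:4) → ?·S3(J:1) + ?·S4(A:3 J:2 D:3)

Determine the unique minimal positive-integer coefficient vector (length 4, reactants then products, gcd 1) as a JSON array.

A: 6·2+3·0 = 12 | 1·0+4·3 = 12
J: 6·0+3·3 = 9 | 1·1+4·2 = 9
D: 6·0+3·4 = 12 | 1·0+4·3 = 12
gcd(6,3,1,4) = 1

Coefficients: [6, 3, 1, 4]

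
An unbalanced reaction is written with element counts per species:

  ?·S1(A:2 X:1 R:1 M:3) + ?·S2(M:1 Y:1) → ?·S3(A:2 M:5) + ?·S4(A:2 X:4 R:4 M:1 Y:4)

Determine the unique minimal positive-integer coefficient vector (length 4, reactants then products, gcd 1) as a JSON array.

Coefficients: [4, 4, 3, 1]

A: 4·2+4·0 = 8 | 3·2+1·2 = 8
X: 4·1+4·0 = 4 | 3·0+1·4 = 4
R: 4·1+4·0 = 4 | 3·0+1·4 = 4
M: 4·3+4·1 = 16 | 3·5+1·1 = 16
Y: 4·0+4·1 = 4 | 3·0+1·4 = 4
gcd(4,4,3,1) = 1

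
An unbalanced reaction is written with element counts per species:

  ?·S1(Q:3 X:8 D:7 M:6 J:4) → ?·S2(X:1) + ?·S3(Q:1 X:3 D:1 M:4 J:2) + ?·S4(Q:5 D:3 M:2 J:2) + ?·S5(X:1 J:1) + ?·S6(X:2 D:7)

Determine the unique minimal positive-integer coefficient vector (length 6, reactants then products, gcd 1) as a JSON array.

Coefficients: [3, 6, 4, 1, 2, 2]

Q: 3·3 = 9 | 6·0+4·1+1·5+2·0+2·0 = 9
X: 3·8 = 24 | 6·1+4·3+1·0+2·1+2·2 = 24
D: 3·7 = 21 | 6·0+4·1+1·3+2·0+2·7 = 21
M: 3·6 = 18 | 6·0+4·4+1·2+2·0+2·0 = 18
J: 3·4 = 12 | 6·0+4·2+1·2+2·1+2·0 = 12
gcd(3,6,4,1,2,2) = 1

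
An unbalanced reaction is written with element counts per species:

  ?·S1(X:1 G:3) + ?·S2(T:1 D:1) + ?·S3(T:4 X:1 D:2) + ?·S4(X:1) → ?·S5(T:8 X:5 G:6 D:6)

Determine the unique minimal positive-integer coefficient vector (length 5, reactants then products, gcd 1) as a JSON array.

T: 2·0+4·1+1·4+2·0 = 8 | 1·8 = 8
X: 2·1+4·0+1·1+2·1 = 5 | 1·5 = 5
G: 2·3+4·0+1·0+2·0 = 6 | 1·6 = 6
D: 2·0+4·1+1·2+2·0 = 6 | 1·6 = 6
gcd(2,4,1,2,1) = 1

Coefficients: [2, 4, 1, 2, 1]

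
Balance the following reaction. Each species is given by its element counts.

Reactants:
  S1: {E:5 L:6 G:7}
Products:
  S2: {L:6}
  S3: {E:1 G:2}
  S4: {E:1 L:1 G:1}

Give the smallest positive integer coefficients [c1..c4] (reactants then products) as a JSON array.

Coefficients: [2, 1, 4, 6]

E: 2·5 = 10 | 1·0+4·1+6·1 = 10
L: 2·6 = 12 | 1·6+4·0+6·1 = 12
G: 2·7 = 14 | 1·0+4·2+6·1 = 14
gcd(2,1,4,6) = 1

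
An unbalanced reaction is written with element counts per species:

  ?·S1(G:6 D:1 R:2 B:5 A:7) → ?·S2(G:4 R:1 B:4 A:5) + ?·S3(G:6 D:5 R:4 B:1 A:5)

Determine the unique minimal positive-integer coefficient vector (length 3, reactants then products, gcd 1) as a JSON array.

Coefficients: [5, 6, 1]

G: 5·6 = 30 | 6·4+1·6 = 30
D: 5·1 = 5 | 6·0+1·5 = 5
R: 5·2 = 10 | 6·1+1·4 = 10
B: 5·5 = 25 | 6·4+1·1 = 25
A: 5·7 = 35 | 6·5+1·5 = 35
gcd(5,6,1) = 1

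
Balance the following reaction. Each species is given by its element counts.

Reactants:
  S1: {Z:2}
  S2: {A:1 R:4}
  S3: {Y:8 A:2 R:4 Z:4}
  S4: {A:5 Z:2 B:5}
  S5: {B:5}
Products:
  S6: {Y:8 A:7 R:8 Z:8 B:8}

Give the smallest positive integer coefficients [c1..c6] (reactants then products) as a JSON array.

Y: 6·0+5·0+5·8+4·0+4·0 = 40 | 5·8 = 40
A: 6·0+5·1+5·2+4·5+4·0 = 35 | 5·7 = 35
R: 6·0+5·4+5·4+4·0+4·0 = 40 | 5·8 = 40
Z: 6·2+5·0+5·4+4·2+4·0 = 40 | 5·8 = 40
B: 6·0+5·0+5·0+4·5+4·5 = 40 | 5·8 = 40
gcd(6,5,5,4,4,5) = 1

Coefficients: [6, 5, 5, 4, 4, 5]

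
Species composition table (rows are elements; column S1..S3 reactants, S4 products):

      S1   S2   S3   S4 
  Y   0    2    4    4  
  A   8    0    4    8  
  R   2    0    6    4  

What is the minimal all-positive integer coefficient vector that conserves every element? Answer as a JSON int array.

Coefficients: [4, 6, 2, 5]

Y: 4·0+6·2+2·4 = 20 | 5·4 = 20
A: 4·8+6·0+2·4 = 40 | 5·8 = 40
R: 4·2+6·0+2·6 = 20 | 5·4 = 20
gcd(4,6,2,5) = 1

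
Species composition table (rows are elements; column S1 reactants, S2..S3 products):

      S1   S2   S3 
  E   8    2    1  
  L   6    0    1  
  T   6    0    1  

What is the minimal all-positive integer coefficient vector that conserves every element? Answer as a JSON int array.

Coefficients: [1, 1, 6]

E: 1·8 = 8 | 1·2+6·1 = 8
L: 1·6 = 6 | 1·0+6·1 = 6
T: 1·6 = 6 | 1·0+6·1 = 6
gcd(1,1,6) = 1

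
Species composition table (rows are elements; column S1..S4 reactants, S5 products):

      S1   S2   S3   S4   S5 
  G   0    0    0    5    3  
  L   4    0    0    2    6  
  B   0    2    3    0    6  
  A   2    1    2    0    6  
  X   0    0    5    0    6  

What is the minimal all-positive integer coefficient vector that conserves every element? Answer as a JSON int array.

G: 6·0+6·0+6·0+3·5 = 15 | 5·3 = 15
L: 6·4+6·0+6·0+3·2 = 30 | 5·6 = 30
B: 6·0+6·2+6·3+3·0 = 30 | 5·6 = 30
A: 6·2+6·1+6·2+3·0 = 30 | 5·6 = 30
X: 6·0+6·0+6·5+3·0 = 30 | 5·6 = 30
gcd(6,6,6,3,5) = 1

Coefficients: [6, 6, 6, 3, 5]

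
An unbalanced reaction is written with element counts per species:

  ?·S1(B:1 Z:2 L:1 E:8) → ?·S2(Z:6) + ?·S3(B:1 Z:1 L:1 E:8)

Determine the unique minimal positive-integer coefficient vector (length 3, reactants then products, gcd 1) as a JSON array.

B: 6·1 = 6 | 1·0+6·1 = 6
Z: 6·2 = 12 | 1·6+6·1 = 12
L: 6·1 = 6 | 1·0+6·1 = 6
E: 6·8 = 48 | 1·0+6·8 = 48
gcd(6,1,6) = 1

Coefficients: [6, 1, 6]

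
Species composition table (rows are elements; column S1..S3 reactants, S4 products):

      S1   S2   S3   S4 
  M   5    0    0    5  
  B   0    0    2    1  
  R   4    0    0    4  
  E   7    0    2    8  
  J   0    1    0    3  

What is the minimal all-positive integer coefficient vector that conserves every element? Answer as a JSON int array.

Coefficients: [2, 6, 1, 2]

M: 2·5+6·0+1·0 = 10 | 2·5 = 10
B: 2·0+6·0+1·2 = 2 | 2·1 = 2
R: 2·4+6·0+1·0 = 8 | 2·4 = 8
E: 2·7+6·0+1·2 = 16 | 2·8 = 16
J: 2·0+6·1+1·0 = 6 | 2·3 = 6
gcd(2,6,1,2) = 1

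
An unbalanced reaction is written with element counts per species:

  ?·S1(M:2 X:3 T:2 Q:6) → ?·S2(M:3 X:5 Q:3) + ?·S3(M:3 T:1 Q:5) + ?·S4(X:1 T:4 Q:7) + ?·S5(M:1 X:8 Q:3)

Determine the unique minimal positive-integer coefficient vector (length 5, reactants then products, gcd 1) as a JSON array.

Coefficients: [5, 1, 2, 2, 1]

M: 5·2 = 10 | 1·3+2·3+2·0+1·1 = 10
X: 5·3 = 15 | 1·5+2·0+2·1+1·8 = 15
T: 5·2 = 10 | 1·0+2·1+2·4+1·0 = 10
Q: 5·6 = 30 | 1·3+2·5+2·7+1·3 = 30
gcd(5,1,2,2,1) = 1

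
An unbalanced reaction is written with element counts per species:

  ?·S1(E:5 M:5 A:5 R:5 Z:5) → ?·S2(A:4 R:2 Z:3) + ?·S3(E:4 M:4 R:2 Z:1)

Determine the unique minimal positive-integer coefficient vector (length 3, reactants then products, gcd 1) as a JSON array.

Coefficients: [4, 5, 5]

E: 4·5 = 20 | 5·0+5·4 = 20
M: 4·5 = 20 | 5·0+5·4 = 20
A: 4·5 = 20 | 5·4+5·0 = 20
R: 4·5 = 20 | 5·2+5·2 = 20
Z: 4·5 = 20 | 5·3+5·1 = 20
gcd(4,5,5) = 1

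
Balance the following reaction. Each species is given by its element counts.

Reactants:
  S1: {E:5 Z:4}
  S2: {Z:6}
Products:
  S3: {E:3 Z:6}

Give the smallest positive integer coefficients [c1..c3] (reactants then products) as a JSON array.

Coefficients: [3, 3, 5]

E: 3·5+3·0 = 15 | 5·3 = 15
Z: 3·4+3·6 = 30 | 5·6 = 30
gcd(3,3,5) = 1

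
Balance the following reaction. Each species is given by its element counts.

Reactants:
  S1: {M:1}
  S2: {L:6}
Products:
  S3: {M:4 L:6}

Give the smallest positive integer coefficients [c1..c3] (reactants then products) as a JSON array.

Coefficients: [4, 1, 1]

M: 4·1+1·0 = 4 | 1·4 = 4
L: 4·0+1·6 = 6 | 1·6 = 6
gcd(4,1,1) = 1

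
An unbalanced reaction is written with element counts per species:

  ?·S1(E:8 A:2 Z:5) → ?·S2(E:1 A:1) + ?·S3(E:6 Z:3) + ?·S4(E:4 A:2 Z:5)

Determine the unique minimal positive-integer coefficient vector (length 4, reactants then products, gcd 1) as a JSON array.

E: 6·8 = 48 | 6·1+5·6+3·4 = 48
A: 6·2 = 12 | 6·1+5·0+3·2 = 12
Z: 6·5 = 30 | 6·0+5·3+3·5 = 30
gcd(6,6,5,3) = 1

Coefficients: [6, 6, 5, 3]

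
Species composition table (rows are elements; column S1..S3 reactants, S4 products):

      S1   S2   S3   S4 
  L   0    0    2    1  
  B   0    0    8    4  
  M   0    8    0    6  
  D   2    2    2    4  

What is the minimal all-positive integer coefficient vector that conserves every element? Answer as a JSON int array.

L: 3·0+3·0+2·2 = 4 | 4·1 = 4
B: 3·0+3·0+2·8 = 16 | 4·4 = 16
M: 3·0+3·8+2·0 = 24 | 4·6 = 24
D: 3·2+3·2+2·2 = 16 | 4·4 = 16
gcd(3,3,2,4) = 1

Coefficients: [3, 3, 2, 4]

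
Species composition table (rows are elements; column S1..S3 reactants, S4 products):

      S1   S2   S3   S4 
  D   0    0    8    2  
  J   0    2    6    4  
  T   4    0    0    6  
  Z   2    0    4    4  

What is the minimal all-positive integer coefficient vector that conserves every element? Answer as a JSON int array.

Coefficients: [6, 5, 1, 4]

D: 6·0+5·0+1·8 = 8 | 4·2 = 8
J: 6·0+5·2+1·6 = 16 | 4·4 = 16
T: 6·4+5·0+1·0 = 24 | 4·6 = 24
Z: 6·2+5·0+1·4 = 16 | 4·4 = 16
gcd(6,5,1,4) = 1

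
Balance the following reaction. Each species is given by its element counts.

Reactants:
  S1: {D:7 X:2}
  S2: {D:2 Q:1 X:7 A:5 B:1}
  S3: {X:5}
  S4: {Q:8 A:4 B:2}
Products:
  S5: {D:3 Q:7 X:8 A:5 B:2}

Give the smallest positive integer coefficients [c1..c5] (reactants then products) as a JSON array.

D: 2·7+2·2+6·0+5·0 = 18 | 6·3 = 18
Q: 2·0+2·1+6·0+5·8 = 42 | 6·7 = 42
X: 2·2+2·7+6·5+5·0 = 48 | 6·8 = 48
A: 2·0+2·5+6·0+5·4 = 30 | 6·5 = 30
B: 2·0+2·1+6·0+5·2 = 12 | 6·2 = 12
gcd(2,2,6,5,6) = 1

Coefficients: [2, 2, 6, 5, 6]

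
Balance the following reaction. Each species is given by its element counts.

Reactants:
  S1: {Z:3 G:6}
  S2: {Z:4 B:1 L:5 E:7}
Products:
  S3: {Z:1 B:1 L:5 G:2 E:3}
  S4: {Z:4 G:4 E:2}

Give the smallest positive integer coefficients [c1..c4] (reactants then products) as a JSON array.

Coefficients: [5, 3, 3, 6]

Z: 5·3+3·4 = 27 | 3·1+6·4 = 27
B: 5·0+3·1 = 3 | 3·1+6·0 = 3
L: 5·0+3·5 = 15 | 3·5+6·0 = 15
G: 5·6+3·0 = 30 | 3·2+6·4 = 30
E: 5·0+3·7 = 21 | 3·3+6·2 = 21
gcd(5,3,3,6) = 1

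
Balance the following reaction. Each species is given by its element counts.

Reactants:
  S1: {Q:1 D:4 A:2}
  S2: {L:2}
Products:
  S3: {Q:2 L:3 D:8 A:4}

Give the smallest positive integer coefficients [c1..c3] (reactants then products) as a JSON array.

Coefficients: [4, 3, 2]

Q: 4·1+3·0 = 4 | 2·2 = 4
L: 4·0+3·2 = 6 | 2·3 = 6
D: 4·4+3·0 = 16 | 2·8 = 16
A: 4·2+3·0 = 8 | 2·4 = 8
gcd(4,3,2) = 1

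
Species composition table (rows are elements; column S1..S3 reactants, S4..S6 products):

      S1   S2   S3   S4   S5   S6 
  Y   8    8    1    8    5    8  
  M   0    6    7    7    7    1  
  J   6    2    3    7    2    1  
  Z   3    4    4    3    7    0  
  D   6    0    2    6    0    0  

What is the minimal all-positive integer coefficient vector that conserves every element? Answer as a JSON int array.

Coefficients: [3, 6, 6, 5, 6, 1]

Y: 3·8+6·8+6·1 = 78 | 5·8+6·5+1·8 = 78
M: 3·0+6·6+6·7 = 78 | 5·7+6·7+1·1 = 78
J: 3·6+6·2+6·3 = 48 | 5·7+6·2+1·1 = 48
Z: 3·3+6·4+6·4 = 57 | 5·3+6·7+1·0 = 57
D: 3·6+6·0+6·2 = 30 | 5·6+6·0+1·0 = 30
gcd(3,6,6,5,6,1) = 1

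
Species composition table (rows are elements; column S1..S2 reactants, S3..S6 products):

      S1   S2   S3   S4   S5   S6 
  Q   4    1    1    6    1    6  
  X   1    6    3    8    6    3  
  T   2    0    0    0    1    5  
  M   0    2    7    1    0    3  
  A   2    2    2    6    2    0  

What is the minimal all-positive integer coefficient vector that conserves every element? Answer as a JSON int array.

Coefficients: [4, 6, 1, 2, 3, 1]

Q: 4·4+6·1 = 22 | 1·1+2·6+3·1+1·6 = 22
X: 4·1+6·6 = 40 | 1·3+2·8+3·6+1·3 = 40
T: 4·2+6·0 = 8 | 1·0+2·0+3·1+1·5 = 8
M: 4·0+6·2 = 12 | 1·7+2·1+3·0+1·3 = 12
A: 4·2+6·2 = 20 | 1·2+2·6+3·2+1·0 = 20
gcd(4,6,1,2,3,1) = 1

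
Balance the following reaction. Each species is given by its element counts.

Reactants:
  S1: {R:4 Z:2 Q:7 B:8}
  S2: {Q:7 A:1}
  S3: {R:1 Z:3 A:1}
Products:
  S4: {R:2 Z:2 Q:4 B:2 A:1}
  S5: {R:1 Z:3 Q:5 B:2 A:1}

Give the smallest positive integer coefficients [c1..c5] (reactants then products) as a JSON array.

Coefficients: [2, 3, 5, 5, 3]

R: 2·4+3·0+5·1 = 13 | 5·2+3·1 = 13
Z: 2·2+3·0+5·3 = 19 | 5·2+3·3 = 19
Q: 2·7+3·7+5·0 = 35 | 5·4+3·5 = 35
B: 2·8+3·0+5·0 = 16 | 5·2+3·2 = 16
A: 2·0+3·1+5·1 = 8 | 5·1+3·1 = 8
gcd(2,3,5,5,3) = 1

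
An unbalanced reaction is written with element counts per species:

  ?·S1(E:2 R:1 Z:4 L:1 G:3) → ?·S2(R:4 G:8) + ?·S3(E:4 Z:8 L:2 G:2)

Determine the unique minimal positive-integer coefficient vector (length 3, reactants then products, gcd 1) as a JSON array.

E: 4·2 = 8 | 1·0+2·4 = 8
R: 4·1 = 4 | 1·4+2·0 = 4
Z: 4·4 = 16 | 1·0+2·8 = 16
L: 4·1 = 4 | 1·0+2·2 = 4
G: 4·3 = 12 | 1·8+2·2 = 12
gcd(4,1,2) = 1

Coefficients: [4, 1, 2]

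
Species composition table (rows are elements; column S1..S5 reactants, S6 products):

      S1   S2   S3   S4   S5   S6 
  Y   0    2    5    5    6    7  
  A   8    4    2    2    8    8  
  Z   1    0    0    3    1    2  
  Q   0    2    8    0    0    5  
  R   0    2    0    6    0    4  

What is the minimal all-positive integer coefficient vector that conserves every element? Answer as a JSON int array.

Coefficients: [2, 3, 3, 3, 1, 6]

Y: 2·0+3·2+3·5+3·5+1·6 = 42 | 6·7 = 42
A: 2·8+3·4+3·2+3·2+1·8 = 48 | 6·8 = 48
Z: 2·1+3·0+3·0+3·3+1·1 = 12 | 6·2 = 12
Q: 2·0+3·2+3·8+3·0+1·0 = 30 | 6·5 = 30
R: 2·0+3·2+3·0+3·6+1·0 = 24 | 6·4 = 24
gcd(2,3,3,3,1,6) = 1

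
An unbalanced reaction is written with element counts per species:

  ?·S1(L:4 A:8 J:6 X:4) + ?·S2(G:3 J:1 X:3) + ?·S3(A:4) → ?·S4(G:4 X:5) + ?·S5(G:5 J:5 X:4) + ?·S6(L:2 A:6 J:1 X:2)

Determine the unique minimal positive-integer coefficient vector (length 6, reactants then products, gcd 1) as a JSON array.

Coefficients: [1, 6, 1, 2, 2, 2]

L: 1·4+6·0+1·0 = 4 | 2·0+2·0+2·2 = 4
A: 1·8+6·0+1·4 = 12 | 2·0+2·0+2·6 = 12
G: 1·0+6·3+1·0 = 18 | 2·4+2·5+2·0 = 18
J: 1·6+6·1+1·0 = 12 | 2·0+2·5+2·1 = 12
X: 1·4+6·3+1·0 = 22 | 2·5+2·4+2·2 = 22
gcd(1,6,1,2,2,2) = 1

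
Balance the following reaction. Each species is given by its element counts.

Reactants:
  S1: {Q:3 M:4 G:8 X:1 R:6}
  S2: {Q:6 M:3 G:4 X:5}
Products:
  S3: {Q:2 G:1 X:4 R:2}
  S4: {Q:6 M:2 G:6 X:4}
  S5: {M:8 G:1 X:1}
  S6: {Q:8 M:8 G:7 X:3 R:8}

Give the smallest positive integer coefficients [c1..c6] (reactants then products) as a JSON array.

Q: 2·3+6·6 = 42 | 2·2+5·6+1·0+1·8 = 42
M: 2·4+6·3 = 26 | 2·0+5·2+1·8+1·8 = 26
G: 2·8+6·4 = 40 | 2·1+5·6+1·1+1·7 = 40
X: 2·1+6·5 = 32 | 2·4+5·4+1·1+1·3 = 32
R: 2·6+6·0 = 12 | 2·2+5·0+1·0+1·8 = 12
gcd(2,6,2,5,1,1) = 1

Coefficients: [2, 6, 2, 5, 1, 1]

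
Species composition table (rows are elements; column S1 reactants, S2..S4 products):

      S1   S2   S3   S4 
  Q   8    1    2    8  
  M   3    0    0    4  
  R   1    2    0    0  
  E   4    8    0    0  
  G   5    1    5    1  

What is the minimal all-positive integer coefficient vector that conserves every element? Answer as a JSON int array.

Q: 4·8 = 32 | 2·1+3·2+3·8 = 32
M: 4·3 = 12 | 2·0+3·0+3·4 = 12
R: 4·1 = 4 | 2·2+3·0+3·0 = 4
E: 4·4 = 16 | 2·8+3·0+3·0 = 16
G: 4·5 = 20 | 2·1+3·5+3·1 = 20
gcd(4,2,3,3) = 1

Coefficients: [4, 2, 3, 3]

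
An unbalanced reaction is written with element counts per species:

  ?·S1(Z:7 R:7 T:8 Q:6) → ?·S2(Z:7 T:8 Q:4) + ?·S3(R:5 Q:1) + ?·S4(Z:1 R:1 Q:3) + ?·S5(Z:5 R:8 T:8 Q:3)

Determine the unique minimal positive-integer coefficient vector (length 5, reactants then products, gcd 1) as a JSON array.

Z: 5·7 = 35 | 4·7+5·0+2·1+1·5 = 35
R: 5·7 = 35 | 4·0+5·5+2·1+1·8 = 35
T: 5·8 = 40 | 4·8+5·0+2·0+1·8 = 40
Q: 5·6 = 30 | 4·4+5·1+2·3+1·3 = 30
gcd(5,4,5,2,1) = 1

Coefficients: [5, 4, 5, 2, 1]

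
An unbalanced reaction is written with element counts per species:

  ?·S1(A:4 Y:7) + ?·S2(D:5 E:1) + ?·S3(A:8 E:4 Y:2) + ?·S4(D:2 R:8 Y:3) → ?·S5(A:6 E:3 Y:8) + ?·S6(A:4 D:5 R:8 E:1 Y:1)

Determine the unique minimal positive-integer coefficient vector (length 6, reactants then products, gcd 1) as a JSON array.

A: 4·4+3·0+5·8+5·0 = 56 | 6·6+5·4 = 56
D: 4·0+3·5+5·0+5·2 = 25 | 6·0+5·5 = 25
R: 4·0+3·0+5·0+5·8 = 40 | 6·0+5·8 = 40
E: 4·0+3·1+5·4+5·0 = 23 | 6·3+5·1 = 23
Y: 4·7+3·0+5·2+5·3 = 53 | 6·8+5·1 = 53
gcd(4,3,5,5,6,5) = 1

Coefficients: [4, 3, 5, 5, 6, 5]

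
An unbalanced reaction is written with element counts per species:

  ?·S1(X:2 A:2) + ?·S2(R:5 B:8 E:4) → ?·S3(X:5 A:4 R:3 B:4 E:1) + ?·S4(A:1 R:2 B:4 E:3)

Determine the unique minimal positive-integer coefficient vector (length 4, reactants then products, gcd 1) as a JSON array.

Coefficients: [5, 2, 2, 2]

X: 5·2+2·0 = 10 | 2·5+2·0 = 10
A: 5·2+2·0 = 10 | 2·4+2·1 = 10
R: 5·0+2·5 = 10 | 2·3+2·2 = 10
B: 5·0+2·8 = 16 | 2·4+2·4 = 16
E: 5·0+2·4 = 8 | 2·1+2·3 = 8
gcd(5,2,2,2) = 1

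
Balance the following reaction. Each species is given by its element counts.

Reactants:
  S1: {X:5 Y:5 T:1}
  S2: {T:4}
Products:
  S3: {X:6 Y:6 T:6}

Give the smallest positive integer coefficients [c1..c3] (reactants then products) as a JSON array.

Coefficients: [6, 6, 5]

X: 6·5+6·0 = 30 | 5·6 = 30
Y: 6·5+6·0 = 30 | 5·6 = 30
T: 6·1+6·4 = 30 | 5·6 = 30
gcd(6,6,5) = 1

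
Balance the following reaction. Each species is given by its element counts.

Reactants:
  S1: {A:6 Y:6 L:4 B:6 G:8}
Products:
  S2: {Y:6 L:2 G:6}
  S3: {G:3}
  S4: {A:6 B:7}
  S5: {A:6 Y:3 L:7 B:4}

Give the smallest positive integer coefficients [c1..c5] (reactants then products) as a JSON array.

Coefficients: [6, 5, 6, 4, 2]

A: 6·6 = 36 | 5·0+6·0+4·6+2·6 = 36
Y: 6·6 = 36 | 5·6+6·0+4·0+2·3 = 36
L: 6·4 = 24 | 5·2+6·0+4·0+2·7 = 24
B: 6·6 = 36 | 5·0+6·0+4·7+2·4 = 36
G: 6·8 = 48 | 5·6+6·3+4·0+2·0 = 48
gcd(6,5,6,4,2) = 1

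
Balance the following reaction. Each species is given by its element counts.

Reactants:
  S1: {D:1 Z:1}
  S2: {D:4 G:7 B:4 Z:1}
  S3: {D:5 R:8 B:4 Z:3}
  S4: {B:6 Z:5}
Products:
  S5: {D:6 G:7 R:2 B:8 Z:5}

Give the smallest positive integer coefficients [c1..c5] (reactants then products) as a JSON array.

Coefficients: [3, 4, 1, 2, 4]

D: 3·1+4·4+1·5+2·0 = 24 | 4·6 = 24
G: 3·0+4·7+1·0+2·0 = 28 | 4·7 = 28
R: 3·0+4·0+1·8+2·0 = 8 | 4·2 = 8
B: 3·0+4·4+1·4+2·6 = 32 | 4·8 = 32
Z: 3·1+4·1+1·3+2·5 = 20 | 4·5 = 20
gcd(3,4,1,2,4) = 1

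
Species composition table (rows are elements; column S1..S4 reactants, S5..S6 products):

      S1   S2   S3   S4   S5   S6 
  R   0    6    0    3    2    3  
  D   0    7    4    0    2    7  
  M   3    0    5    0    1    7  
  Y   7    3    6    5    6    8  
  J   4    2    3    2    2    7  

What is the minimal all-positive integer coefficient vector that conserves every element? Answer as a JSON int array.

R: 4·0+3·6+3·0+1·3 = 21 | 6·2+3·3 = 21
D: 4·0+3·7+3·4+1·0 = 33 | 6·2+3·7 = 33
M: 4·3+3·0+3·5+1·0 = 27 | 6·1+3·7 = 27
Y: 4·7+3·3+3·6+1·5 = 60 | 6·6+3·8 = 60
J: 4·4+3·2+3·3+1·2 = 33 | 6·2+3·7 = 33
gcd(4,3,3,1,6,3) = 1

Coefficients: [4, 3, 3, 1, 6, 3]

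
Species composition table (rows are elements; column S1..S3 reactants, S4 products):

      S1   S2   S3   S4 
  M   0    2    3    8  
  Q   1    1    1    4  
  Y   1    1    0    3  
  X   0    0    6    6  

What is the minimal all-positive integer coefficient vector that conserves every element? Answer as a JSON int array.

Coefficients: [1, 5, 2, 2]

M: 1·0+5·2+2·3 = 16 | 2·8 = 16
Q: 1·1+5·1+2·1 = 8 | 2·4 = 8
Y: 1·1+5·1+2·0 = 6 | 2·3 = 6
X: 1·0+5·0+2·6 = 12 | 2·6 = 12
gcd(1,5,2,2) = 1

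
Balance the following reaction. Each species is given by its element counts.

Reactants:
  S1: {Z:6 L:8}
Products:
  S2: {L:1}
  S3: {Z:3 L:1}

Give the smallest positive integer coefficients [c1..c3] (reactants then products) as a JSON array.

Coefficients: [1, 6, 2]

Z: 1·6 = 6 | 6·0+2·3 = 6
L: 1·8 = 8 | 6·1+2·1 = 8
gcd(1,6,2) = 1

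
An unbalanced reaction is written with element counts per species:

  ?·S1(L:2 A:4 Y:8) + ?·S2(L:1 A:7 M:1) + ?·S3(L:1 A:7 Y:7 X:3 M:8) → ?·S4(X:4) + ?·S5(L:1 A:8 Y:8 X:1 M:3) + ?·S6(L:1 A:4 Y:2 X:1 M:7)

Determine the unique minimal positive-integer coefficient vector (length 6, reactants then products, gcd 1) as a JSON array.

L: 1·2+2·1+6·1 = 10 | 2·0+5·1+5·1 = 10
A: 1·4+2·7+6·7 = 60 | 2·0+5·8+5·4 = 60
Y: 1·8+2·0+6·7 = 50 | 2·0+5·8+5·2 = 50
X: 1·0+2·0+6·3 = 18 | 2·4+5·1+5·1 = 18
M: 1·0+2·1+6·8 = 50 | 2·0+5·3+5·7 = 50
gcd(1,2,6,2,5,5) = 1

Coefficients: [1, 2, 6, 2, 5, 5]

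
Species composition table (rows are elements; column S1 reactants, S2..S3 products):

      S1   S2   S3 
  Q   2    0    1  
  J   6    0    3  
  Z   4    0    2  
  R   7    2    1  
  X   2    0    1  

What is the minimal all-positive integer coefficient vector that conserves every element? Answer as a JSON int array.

Coefficients: [2, 5, 4]

Q: 2·2 = 4 | 5·0+4·1 = 4
J: 2·6 = 12 | 5·0+4·3 = 12
Z: 2·4 = 8 | 5·0+4·2 = 8
R: 2·7 = 14 | 5·2+4·1 = 14
X: 2·2 = 4 | 5·0+4·1 = 4
gcd(2,5,4) = 1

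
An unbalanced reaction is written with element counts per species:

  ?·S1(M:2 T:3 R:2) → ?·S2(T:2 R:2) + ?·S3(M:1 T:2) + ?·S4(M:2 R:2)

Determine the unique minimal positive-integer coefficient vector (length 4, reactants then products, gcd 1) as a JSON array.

M: 2·2 = 4 | 1·0+2·1+1·2 = 4
T: 2·3 = 6 | 1·2+2·2+1·0 = 6
R: 2·2 = 4 | 1·2+2·0+1·2 = 4
gcd(2,1,2,1) = 1

Coefficients: [2, 1, 2, 1]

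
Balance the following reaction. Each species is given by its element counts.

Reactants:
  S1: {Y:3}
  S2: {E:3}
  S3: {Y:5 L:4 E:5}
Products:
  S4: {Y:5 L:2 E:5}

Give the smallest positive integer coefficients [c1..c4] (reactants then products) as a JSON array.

Coefficients: [5, 5, 3, 6]

Y: 5·3+5·0+3·5 = 30 | 6·5 = 30
L: 5·0+5·0+3·4 = 12 | 6·2 = 12
E: 5·0+5·3+3·5 = 30 | 6·5 = 30
gcd(5,5,3,6) = 1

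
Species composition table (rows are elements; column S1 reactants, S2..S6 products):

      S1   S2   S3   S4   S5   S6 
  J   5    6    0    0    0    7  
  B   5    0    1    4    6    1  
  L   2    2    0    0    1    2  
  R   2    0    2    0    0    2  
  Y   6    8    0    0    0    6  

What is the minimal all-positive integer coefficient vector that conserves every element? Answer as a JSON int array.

Coefficients: [5, 3, 4, 2, 2, 1]

J: 5·5 = 25 | 3·6+4·0+2·0+2·0+1·7 = 25
B: 5·5 = 25 | 3·0+4·1+2·4+2·6+1·1 = 25
L: 5·2 = 10 | 3·2+4·0+2·0+2·1+1·2 = 10
R: 5·2 = 10 | 3·0+4·2+2·0+2·0+1·2 = 10
Y: 5·6 = 30 | 3·8+4·0+2·0+2·0+1·6 = 30
gcd(5,3,4,2,2,1) = 1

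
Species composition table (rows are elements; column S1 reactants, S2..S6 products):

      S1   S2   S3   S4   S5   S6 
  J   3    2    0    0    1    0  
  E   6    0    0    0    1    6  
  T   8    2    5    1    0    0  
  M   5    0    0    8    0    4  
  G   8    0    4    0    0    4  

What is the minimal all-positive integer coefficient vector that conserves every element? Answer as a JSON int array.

J: 4·3 = 12 | 3·2+5·0+1·0+6·1+3·0 = 12
E: 4·6 = 24 | 3·0+5·0+1·0+6·1+3·6 = 24
T: 4·8 = 32 | 3·2+5·5+1·1+6·0+3·0 = 32
M: 4·5 = 20 | 3·0+5·0+1·8+6·0+3·4 = 20
G: 4·8 = 32 | 3·0+5·4+1·0+6·0+3·4 = 32
gcd(4,3,5,1,6,3) = 1

Coefficients: [4, 3, 5, 1, 6, 3]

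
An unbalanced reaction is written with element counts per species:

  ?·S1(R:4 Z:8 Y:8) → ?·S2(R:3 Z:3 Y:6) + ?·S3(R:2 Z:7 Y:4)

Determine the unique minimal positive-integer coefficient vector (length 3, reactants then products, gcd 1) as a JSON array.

R: 5·4 = 20 | 4·3+4·2 = 20
Z: 5·8 = 40 | 4·3+4·7 = 40
Y: 5·8 = 40 | 4·6+4·4 = 40
gcd(5,4,4) = 1

Coefficients: [5, 4, 4]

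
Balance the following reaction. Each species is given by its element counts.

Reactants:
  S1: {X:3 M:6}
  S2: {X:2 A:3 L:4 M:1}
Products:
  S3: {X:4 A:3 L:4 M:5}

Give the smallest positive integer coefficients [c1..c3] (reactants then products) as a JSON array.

X: 2·3+3·2 = 12 | 3·4 = 12
A: 2·0+3·3 = 9 | 3·3 = 9
L: 2·0+3·4 = 12 | 3·4 = 12
M: 2·6+3·1 = 15 | 3·5 = 15
gcd(2,3,3) = 1

Coefficients: [2, 3, 3]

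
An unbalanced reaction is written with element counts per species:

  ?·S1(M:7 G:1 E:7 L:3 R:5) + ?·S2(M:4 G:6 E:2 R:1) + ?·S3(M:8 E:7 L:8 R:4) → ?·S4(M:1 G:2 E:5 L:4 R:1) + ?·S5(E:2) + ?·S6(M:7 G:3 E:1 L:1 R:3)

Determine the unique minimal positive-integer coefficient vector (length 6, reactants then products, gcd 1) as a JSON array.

Coefficients: [2, 4, 2, 4, 5, 6]

M: 2·7+4·4+2·8 = 46 | 4·1+5·0+6·7 = 46
G: 2·1+4·6+2·0 = 26 | 4·2+5·0+6·3 = 26
E: 2·7+4·2+2·7 = 36 | 4·5+5·2+6·1 = 36
L: 2·3+4·0+2·8 = 22 | 4·4+5·0+6·1 = 22
R: 2·5+4·1+2·4 = 22 | 4·1+5·0+6·3 = 22
gcd(2,4,2,4,5,6) = 1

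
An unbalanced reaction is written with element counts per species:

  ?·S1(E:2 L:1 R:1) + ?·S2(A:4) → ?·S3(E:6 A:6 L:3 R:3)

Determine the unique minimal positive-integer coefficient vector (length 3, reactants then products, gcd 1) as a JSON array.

Coefficients: [6, 3, 2]

E: 6·2+3·0 = 12 | 2·6 = 12
A: 6·0+3·4 = 12 | 2·6 = 12
L: 6·1+3·0 = 6 | 2·3 = 6
R: 6·1+3·0 = 6 | 2·3 = 6
gcd(6,3,2) = 1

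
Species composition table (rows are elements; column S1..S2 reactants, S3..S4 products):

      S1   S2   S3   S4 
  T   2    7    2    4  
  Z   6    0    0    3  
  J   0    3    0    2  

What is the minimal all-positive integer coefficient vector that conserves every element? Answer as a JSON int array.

T: 3·2+4·7 = 34 | 5·2+6·4 = 34
Z: 3·6+4·0 = 18 | 5·0+6·3 = 18
J: 3·0+4·3 = 12 | 5·0+6·2 = 12
gcd(3,4,5,6) = 1

Coefficients: [3, 4, 5, 6]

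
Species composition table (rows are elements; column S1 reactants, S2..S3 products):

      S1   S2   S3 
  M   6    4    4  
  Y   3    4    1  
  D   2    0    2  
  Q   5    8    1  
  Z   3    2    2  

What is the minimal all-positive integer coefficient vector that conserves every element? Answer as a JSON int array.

Coefficients: [2, 1, 2]

M: 2·6 = 12 | 1·4+2·4 = 12
Y: 2·3 = 6 | 1·4+2·1 = 6
D: 2·2 = 4 | 1·0+2·2 = 4
Q: 2·5 = 10 | 1·8+2·1 = 10
Z: 2·3 = 6 | 1·2+2·2 = 6
gcd(2,1,2) = 1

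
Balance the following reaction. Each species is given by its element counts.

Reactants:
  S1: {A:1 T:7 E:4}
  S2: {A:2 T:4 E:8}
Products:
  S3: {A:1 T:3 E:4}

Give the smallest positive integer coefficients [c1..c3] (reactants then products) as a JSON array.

A: 1·1+2·2 = 5 | 5·1 = 5
T: 1·7+2·4 = 15 | 5·3 = 15
E: 1·4+2·8 = 20 | 5·4 = 20
gcd(1,2,5) = 1

Coefficients: [1, 2, 5]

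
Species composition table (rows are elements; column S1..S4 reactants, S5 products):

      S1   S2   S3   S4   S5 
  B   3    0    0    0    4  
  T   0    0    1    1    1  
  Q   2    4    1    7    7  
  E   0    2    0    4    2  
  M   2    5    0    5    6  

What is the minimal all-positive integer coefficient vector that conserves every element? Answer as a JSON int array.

Coefficients: [4, 1, 2, 1, 3]

B: 4·3+1·0+2·0+1·0 = 12 | 3·4 = 12
T: 4·0+1·0+2·1+1·1 = 3 | 3·1 = 3
Q: 4·2+1·4+2·1+1·7 = 21 | 3·7 = 21
E: 4·0+1·2+2·0+1·4 = 6 | 3·2 = 6
M: 4·2+1·5+2·0+1·5 = 18 | 3·6 = 18
gcd(4,1,2,1,3) = 1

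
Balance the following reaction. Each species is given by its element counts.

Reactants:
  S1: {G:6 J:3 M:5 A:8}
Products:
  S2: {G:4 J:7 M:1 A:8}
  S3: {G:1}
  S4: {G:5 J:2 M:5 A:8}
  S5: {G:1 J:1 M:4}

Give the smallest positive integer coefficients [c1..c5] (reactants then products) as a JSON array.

Coefficients: [6, 1, 6, 5, 1]

G: 6·6 = 36 | 1·4+6·1+5·5+1·1 = 36
J: 6·3 = 18 | 1·7+6·0+5·2+1·1 = 18
M: 6·5 = 30 | 1·1+6·0+5·5+1·4 = 30
A: 6·8 = 48 | 1·8+6·0+5·8+1·0 = 48
gcd(6,1,6,5,1) = 1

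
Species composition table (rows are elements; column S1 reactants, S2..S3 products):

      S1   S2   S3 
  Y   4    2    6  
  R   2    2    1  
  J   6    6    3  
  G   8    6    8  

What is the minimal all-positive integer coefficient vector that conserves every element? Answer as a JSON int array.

Coefficients: [5, 4, 2]

Y: 5·4 = 20 | 4·2+2·6 = 20
R: 5·2 = 10 | 4·2+2·1 = 10
J: 5·6 = 30 | 4·6+2·3 = 30
G: 5·8 = 40 | 4·6+2·8 = 40
gcd(5,4,2) = 1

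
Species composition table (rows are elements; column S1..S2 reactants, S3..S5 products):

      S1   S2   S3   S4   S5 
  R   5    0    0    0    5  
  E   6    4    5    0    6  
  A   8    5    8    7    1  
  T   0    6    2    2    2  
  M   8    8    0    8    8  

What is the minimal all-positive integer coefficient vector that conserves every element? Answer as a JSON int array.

R: 6·5+5·0 = 30 | 4·0+5·0+6·5 = 30
E: 6·6+5·4 = 56 | 4·5+5·0+6·6 = 56
A: 6·8+5·5 = 73 | 4·8+5·7+6·1 = 73
T: 6·0+5·6 = 30 | 4·2+5·2+6·2 = 30
M: 6·8+5·8 = 88 | 4·0+5·8+6·8 = 88
gcd(6,5,4,5,6) = 1

Coefficients: [6, 5, 4, 5, 6]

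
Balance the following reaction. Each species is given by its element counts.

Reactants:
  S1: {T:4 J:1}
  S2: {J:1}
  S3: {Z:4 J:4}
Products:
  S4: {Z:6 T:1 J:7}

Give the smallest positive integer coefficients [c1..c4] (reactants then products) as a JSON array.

Z: 1·0+3·0+6·4 = 24 | 4·6 = 24
T: 1·4+3·0+6·0 = 4 | 4·1 = 4
J: 1·1+3·1+6·4 = 28 | 4·7 = 28
gcd(1,3,6,4) = 1

Coefficients: [1, 3, 6, 4]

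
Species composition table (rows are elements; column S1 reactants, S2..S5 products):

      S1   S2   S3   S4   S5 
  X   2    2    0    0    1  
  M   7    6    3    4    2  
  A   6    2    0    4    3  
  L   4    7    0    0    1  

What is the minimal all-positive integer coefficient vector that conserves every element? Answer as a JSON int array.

Coefficients: [5, 2, 1, 2, 6]

X: 5·2 = 10 | 2·2+1·0+2·0+6·1 = 10
M: 5·7 = 35 | 2·6+1·3+2·4+6·2 = 35
A: 5·6 = 30 | 2·2+1·0+2·4+6·3 = 30
L: 5·4 = 20 | 2·7+1·0+2·0+6·1 = 20
gcd(5,2,1,2,6) = 1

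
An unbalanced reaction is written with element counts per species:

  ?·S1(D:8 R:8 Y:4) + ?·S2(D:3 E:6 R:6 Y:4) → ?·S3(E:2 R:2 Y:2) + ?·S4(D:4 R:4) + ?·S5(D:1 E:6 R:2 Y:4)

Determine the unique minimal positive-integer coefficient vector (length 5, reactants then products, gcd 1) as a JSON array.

Coefficients: [1, 5, 6, 5, 3]

D: 1·8+5·3 = 23 | 6·0+5·4+3·1 = 23
E: 1·0+5·6 = 30 | 6·2+5·0+3·6 = 30
R: 1·8+5·6 = 38 | 6·2+5·4+3·2 = 38
Y: 1·4+5·4 = 24 | 6·2+5·0+3·4 = 24
gcd(1,5,6,5,3) = 1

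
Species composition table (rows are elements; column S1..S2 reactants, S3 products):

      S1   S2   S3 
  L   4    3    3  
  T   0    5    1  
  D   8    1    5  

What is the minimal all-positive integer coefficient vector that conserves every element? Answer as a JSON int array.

Coefficients: [3, 1, 5]

L: 3·4+1·3 = 15 | 5·3 = 15
T: 3·0+1·5 = 5 | 5·1 = 5
D: 3·8+1·1 = 25 | 5·5 = 25
gcd(3,1,5) = 1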